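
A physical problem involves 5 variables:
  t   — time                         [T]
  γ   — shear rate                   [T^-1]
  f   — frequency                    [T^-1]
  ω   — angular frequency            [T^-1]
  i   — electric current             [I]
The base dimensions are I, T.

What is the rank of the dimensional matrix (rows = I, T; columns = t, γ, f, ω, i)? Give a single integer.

Exponent matrix [I,T] × [t,γ,f,ω,i]:
  I: [ 0  0  0  0  1]
  T: [ 1 -1 -1 -1  0]
Echelon form has 2 nonzero rows (pivots: t,i)

2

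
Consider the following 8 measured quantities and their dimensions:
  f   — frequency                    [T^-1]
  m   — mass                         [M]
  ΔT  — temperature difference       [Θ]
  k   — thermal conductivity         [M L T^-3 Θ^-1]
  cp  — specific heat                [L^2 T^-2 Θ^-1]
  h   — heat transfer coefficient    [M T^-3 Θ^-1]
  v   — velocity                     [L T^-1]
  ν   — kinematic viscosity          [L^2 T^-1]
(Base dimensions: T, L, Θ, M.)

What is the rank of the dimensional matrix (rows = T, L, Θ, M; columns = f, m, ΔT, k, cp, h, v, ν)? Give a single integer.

Dimensional matrix (T×L×Θ×M by f×m×ΔT×k×cp×h×v×ν):
  T: [-1  0  0 -3 -2 -3 -1 -1]
  L: [ 0  0  0  1  2  0  1  2]
  Θ: [ 0  0  1 -1 -1 -1  0  0]
  M: [ 0  1  0  1  0  1  0  0]
Row reduction gives pivot columns f,m,ΔT,k; rank = 4

4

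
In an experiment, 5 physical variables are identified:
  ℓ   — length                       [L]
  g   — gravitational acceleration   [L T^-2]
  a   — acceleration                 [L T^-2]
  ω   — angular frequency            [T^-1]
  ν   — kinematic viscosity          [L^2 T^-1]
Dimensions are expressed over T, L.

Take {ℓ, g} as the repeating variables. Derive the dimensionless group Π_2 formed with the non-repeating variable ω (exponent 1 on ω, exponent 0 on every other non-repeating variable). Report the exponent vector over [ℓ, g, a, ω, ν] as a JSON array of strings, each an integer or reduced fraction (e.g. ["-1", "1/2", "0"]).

Write exponents as rows T,L / cols ℓ,g,a,ω,ν:
  T: [ 0 -2 -2 -1 -1]
  L: [ 1  1  1  0  2]
Echelon form has 2 nonzero rows (pivots: ℓ,g)
Repeat: ℓ,g; free: a,ω,ν
RREF:
  r0: [   1    0    0 -1/2  3/2]
  r1: [   0    1    1  1/2  1/2]
Fix exponent of ω at 1, a at 0, ν at 0; solve each RREF row for its pivot's exponent:
  r0: exp(ℓ) + (-1/2)·1 = 0 ⇒ exp(ℓ) = 1/2
  r1: exp(g) + (1/2)·1 = 0 ⇒ exp(g) = -1/2
Π_2 = ℓ^(1/2) · g^(-1/2) · ω

["1/2", "-1/2", "0", "1", "0"]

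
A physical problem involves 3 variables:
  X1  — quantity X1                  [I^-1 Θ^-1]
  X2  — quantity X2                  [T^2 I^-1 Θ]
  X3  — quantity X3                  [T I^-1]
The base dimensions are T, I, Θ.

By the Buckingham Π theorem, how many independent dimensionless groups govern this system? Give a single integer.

1

Write exponents as rows T,I,Θ / cols X1,X2,X3:
  T: [ 0  2  1]
  I: [-1 -1 -1]
  Θ: [-1  1  0]
RREF → pivots at {X1,X2} ⇒ r = 2
n=3, r=2 ⇒ 1 dimensionless group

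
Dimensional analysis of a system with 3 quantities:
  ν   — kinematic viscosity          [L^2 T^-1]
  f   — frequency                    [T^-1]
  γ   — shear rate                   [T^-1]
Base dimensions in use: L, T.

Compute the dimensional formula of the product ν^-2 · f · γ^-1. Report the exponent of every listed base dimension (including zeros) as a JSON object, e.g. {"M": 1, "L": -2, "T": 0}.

Write exponents as rows L,T / cols ν,f,γ:
  L: [ 2  0  0]
  T: [-1 -1 -1]
  [L]: (-2)·2+(1)·0+(-1)·0 = -4
  [T]: (-2)·-1+(1)·-1+(-1)·-1 = 2
⇒ L^-4 T^2

{"L": -4, "T": 2}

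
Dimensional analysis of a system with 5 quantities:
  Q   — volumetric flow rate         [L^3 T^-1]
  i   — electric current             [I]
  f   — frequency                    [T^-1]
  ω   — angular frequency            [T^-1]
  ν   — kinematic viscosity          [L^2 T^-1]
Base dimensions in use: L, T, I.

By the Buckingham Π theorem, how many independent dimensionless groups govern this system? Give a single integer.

Dimensional matrix (L×T×I by Q×i×f×ω×ν):
  L: [ 3  0  0  0  2]
  T: [-1  0 -1 -1 -1]
  I: [ 0  1  0  0  0]
Echelon form has 3 nonzero rows (pivots: Q,i,f)
Π count = n − r = 5 − 3 = 2

2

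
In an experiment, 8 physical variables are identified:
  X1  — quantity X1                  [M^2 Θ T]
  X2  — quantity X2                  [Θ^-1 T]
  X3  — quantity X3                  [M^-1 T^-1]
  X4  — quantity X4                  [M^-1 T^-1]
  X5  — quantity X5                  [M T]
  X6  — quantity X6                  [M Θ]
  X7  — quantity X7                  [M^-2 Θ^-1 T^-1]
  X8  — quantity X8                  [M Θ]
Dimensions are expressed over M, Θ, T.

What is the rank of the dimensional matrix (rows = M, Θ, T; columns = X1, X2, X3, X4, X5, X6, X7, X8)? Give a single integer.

2

Dimensional matrix (M×Θ×T by X1×X2×X3×X4×X5×X6×X7×X8):
  M: [ 2  0 -1 -1  1  1 -2  1]
  Θ: [ 1 -1  0  0  0  1 -1  1]
  T: [ 1  1 -1 -1  1  0 -1  0]
Row reduction gives pivot columns X1,X2; rank = 2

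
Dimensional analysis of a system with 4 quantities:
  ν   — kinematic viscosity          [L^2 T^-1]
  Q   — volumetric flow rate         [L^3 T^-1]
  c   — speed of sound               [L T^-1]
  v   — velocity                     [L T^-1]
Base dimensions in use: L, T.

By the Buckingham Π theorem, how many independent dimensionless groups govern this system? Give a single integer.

2

Dimensional matrix (L×T by ν×Q×c×v):
  L: [ 2  3  1  1]
  T: [-1 -1 -1 -1]
Row reduction gives pivot columns ν,Q; rank = 2
Π count = n − r = 4 − 2 = 2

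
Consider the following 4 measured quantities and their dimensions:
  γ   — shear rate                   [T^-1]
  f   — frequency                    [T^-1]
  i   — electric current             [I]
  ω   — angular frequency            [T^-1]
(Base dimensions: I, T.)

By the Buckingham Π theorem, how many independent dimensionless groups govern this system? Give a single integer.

2

Exponent matrix [I,T] × [γ,f,i,ω]:
  I: [ 0  0  1  0]
  T: [-1 -1  0 -1]
RREF → pivots at {γ,i} ⇒ r = 2
Π count = n − r = 4 − 2 = 2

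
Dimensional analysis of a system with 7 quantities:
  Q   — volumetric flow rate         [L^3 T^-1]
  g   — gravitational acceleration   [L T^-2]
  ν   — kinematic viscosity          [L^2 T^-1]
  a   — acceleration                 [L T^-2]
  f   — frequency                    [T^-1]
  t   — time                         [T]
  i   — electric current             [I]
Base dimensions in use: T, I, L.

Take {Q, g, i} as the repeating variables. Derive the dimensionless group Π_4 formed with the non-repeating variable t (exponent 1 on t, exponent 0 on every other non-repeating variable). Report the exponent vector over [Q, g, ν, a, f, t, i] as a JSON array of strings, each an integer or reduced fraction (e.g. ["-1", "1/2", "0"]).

["-1/5", "3/5", "0", "0", "0", "1", "0"]

Dimensional matrix (T×I×L by Q×g×ν×a×f×t×i):
  T: [-1 -2 -1 -2 -1  1  0]
  I: [ 0  0  0  0  0  0  1]
  L: [ 3  1  2  1  0  0  0]
Echelon form has 3 nonzero rows (pivots: Q,g,i)
Pivot set = {Q,g,i}, free = {ν,a,f,t}
RREF:
  r0: [   1    0  3/5    0 -1/5  1/5    0]
  r1: [   0    1  1/5    1  3/5 -3/5    0]
  r2: [   0    0    0    0    0    0    1]
Fix exponent of t at 1, ν at 0, a at 0, f at 0; solve each RREF row for its pivot's exponent:
  r0: exp(Q) + (1/5)·1 = 0 ⇒ exp(Q) = -1/5
  r1: exp(g) + (-3/5)·1 = 0 ⇒ exp(g) = 3/5
  r2: exp(i) + (0)·1 = 0 ⇒ exp(i) = 0
Π_4 = Q^(-1/5) · g^(3/5) · t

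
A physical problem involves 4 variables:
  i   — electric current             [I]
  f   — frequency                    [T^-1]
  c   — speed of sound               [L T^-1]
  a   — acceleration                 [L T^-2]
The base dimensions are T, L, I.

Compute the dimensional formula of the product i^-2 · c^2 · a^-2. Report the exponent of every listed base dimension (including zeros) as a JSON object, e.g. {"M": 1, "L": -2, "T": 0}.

Write exponents as rows T,L,I / cols i,f,c,a:
  T: [ 0 -1 -1 -2]
  L: [ 0  0  1  1]
  I: [ 1  0  0  0]
  [T]: (-2)·0+(2)·-1+(-2)·-2 = 2
  [L]: (-2)·0+(2)·1+(-2)·1 = 0
  [I]: (-2)·1+(2)·0+(-2)·0 = -2
⇒ T^2 I^-2

{"T": 2, "L": 0, "I": -2}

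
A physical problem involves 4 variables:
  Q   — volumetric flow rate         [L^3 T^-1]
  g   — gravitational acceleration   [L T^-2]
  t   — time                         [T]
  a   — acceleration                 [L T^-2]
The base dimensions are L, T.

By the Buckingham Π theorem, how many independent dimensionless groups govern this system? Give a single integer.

Exponent matrix [L,T] × [Q,g,t,a]:
  L: [ 3  1  0  1]
  T: [-1 -2  1 -2]
Echelon form has 2 nonzero rows (pivots: Q,g)
Π count = n − r = 4 − 2 = 2

2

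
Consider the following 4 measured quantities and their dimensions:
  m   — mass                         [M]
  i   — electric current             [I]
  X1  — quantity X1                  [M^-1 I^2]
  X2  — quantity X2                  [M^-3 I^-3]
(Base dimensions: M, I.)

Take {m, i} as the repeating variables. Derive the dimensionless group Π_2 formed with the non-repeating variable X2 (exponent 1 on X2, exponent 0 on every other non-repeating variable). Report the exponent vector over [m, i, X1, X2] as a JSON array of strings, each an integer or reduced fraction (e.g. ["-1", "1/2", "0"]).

["3", "3", "0", "1"]

Write exponents as rows M,I / cols m,i,X1,X2:
  M: [ 1  0 -1 -3]
  I: [ 0  1  2 -3]
Row reduction gives pivot columns m,i; rank = 2
Pivot set = {m,i}, free = {X1,X2}
RREF:
  r0: [   1    0   -1   -3]
  r1: [   0    1    2   -3]
Fix exponent of X2 at 1, X1 at 0; solve each RREF row for its pivot's exponent:
  r0: exp(m) + (-3)·1 = 0 ⇒ exp(m) = 3
  r1: exp(i) + (-3)·1 = 0 ⇒ exp(i) = 3
Π_2 = m^3 · i^3 · X2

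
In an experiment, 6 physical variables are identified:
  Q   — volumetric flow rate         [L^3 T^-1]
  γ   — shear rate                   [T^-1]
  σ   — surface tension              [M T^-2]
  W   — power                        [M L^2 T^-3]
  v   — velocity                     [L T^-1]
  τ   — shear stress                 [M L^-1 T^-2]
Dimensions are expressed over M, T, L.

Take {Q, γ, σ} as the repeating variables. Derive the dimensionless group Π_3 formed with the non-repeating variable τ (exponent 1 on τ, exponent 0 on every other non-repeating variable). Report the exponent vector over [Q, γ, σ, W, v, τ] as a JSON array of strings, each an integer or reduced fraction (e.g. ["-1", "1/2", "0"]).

["1/3", "-1/3", "-1", "0", "0", "1"]

Dimensional matrix (M×T×L by Q×γ×σ×W×v×τ):
  M: [ 0  0  1  1  0  1]
  T: [-1 -1 -2 -3 -1 -2]
  L: [ 3  0  0  2  1 -1]
RREF → pivots at {Q,γ,σ} ⇒ r = 3
Repeat: Q,γ,σ; free: W,v,τ
RREF:
  r0: [   1    0    0  2/3  1/3 -1/3]
  r1: [   0    1    0  1/3  2/3  1/3]
  r2: [   0    0    1    1    0    1]
Fix exponent of τ at 1, W at 0, v at 0; solve each RREF row for its pivot's exponent:
  r0: exp(Q) + (-1/3)·1 = 0 ⇒ exp(Q) = 1/3
  r1: exp(γ) + (1/3)·1 = 0 ⇒ exp(γ) = -1/3
  r2: exp(σ) + (1)·1 = 0 ⇒ exp(σ) = -1
Π_3 = Q^(1/3) · γ^(-1/3) · σ^-1 · τ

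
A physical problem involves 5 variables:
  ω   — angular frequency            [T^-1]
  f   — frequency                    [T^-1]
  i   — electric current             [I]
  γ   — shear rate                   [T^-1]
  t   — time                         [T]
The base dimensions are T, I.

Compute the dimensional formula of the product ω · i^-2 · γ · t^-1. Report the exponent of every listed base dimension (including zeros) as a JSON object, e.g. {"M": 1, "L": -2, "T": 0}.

Dimensional matrix (T×I by ω×f×i×γ×t):
  T: [-1 -1  0 -1  1]
  I: [ 0  0  1  0  0]
  [T]: (1)·-1+(-2)·0+(1)·-1+(-1)·1 = -3
  [I]: (1)·0+(-2)·1+(1)·0+(-1)·0 = -2
⇒ T^-3 I^-2

{"T": -3, "I": -2}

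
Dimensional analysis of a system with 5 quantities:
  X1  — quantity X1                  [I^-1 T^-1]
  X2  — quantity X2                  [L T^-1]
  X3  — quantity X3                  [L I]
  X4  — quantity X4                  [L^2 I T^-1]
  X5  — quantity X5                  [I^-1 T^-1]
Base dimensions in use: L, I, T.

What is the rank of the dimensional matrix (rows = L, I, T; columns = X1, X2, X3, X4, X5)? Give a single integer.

2

Exponent matrix [L,I,T] × [X1,X2,X3,X4,X5]:
  L: [ 0  1  1  2  0]
  I: [-1  0  1  1 -1]
  T: [-1 -1  0 -1 -1]
Echelon form has 2 nonzero rows (pivots: X1,X2)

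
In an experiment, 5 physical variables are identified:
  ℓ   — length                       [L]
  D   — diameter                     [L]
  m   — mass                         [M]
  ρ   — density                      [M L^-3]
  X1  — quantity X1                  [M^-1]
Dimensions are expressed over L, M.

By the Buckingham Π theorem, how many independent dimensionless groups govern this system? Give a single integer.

3

Exponent matrix [L,M] × [ℓ,D,m,ρ,X1]:
  L: [ 1  1  0 -3  0]
  M: [ 0  0  1  1 -1]
Row reduction gives pivot columns ℓ,m; rank = 2
n=5, r=2 ⇒ 3 dimensionless groups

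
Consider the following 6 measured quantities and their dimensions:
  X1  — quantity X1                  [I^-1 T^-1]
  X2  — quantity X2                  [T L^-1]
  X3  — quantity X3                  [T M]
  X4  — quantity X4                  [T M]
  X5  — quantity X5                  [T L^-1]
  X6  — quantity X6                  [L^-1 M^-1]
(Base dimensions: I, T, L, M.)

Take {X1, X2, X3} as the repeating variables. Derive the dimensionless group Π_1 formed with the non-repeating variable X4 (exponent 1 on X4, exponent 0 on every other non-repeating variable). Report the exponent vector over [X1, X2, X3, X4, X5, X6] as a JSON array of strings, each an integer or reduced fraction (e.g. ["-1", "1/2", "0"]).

Dimensional matrix (I×T×L×M by X1×X2×X3×X4×X5×X6):
  I: [-1  0  0  0  0  0]
  T: [-1  1  1  1  1  0]
  L: [ 0 -1  0  0 -1 -1]
  M: [ 0  0  1  1  0 -1]
RREF → pivots at {X1,X2,X3} ⇒ r = 3
Repeat: X1,X2,X3; free: X4,X5,X6
RREF:
  r0: [   1    0    0    0    0    0]
  r1: [   0    1    0    0    1    1]
  r2: [   0    0    1    1    0   -1]
  r3: [   0    0    0    0    0    0]
Fix exponent of X4 at 1, X5 at 0, X6 at 0; solve each RREF row for its pivot's exponent:
  r0: exp(X1) + (0)·1 = 0 ⇒ exp(X1) = 0
  r1: exp(X2) + (0)·1 = 0 ⇒ exp(X2) = 0
  r2: exp(X3) + (1)·1 = 0 ⇒ exp(X3) = -1
Π_1 = X3^-1 · X4

["0", "0", "-1", "1", "0", "0"]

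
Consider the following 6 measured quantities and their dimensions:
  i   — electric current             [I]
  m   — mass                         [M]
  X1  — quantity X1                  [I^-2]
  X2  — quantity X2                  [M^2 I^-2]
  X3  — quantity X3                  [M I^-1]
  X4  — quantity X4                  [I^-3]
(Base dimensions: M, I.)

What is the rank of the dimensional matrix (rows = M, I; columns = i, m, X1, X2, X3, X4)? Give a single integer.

Exponent matrix [M,I] × [i,m,X1,X2,X3,X4]:
  M: [ 0  1  0  2  1  0]
  I: [ 1  0 -2 -2 -1 -3]
RREF → pivots at {i,m} ⇒ r = 2

2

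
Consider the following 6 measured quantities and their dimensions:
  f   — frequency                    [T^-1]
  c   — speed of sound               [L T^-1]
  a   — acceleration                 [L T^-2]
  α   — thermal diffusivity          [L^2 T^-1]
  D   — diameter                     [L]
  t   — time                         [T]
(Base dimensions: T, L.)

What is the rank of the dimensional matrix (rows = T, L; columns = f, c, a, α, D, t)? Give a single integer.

Dimensional matrix (T×L by f×c×a×α×D×t):
  T: [-1 -1 -2 -1  0  1]
  L: [ 0  1  1  2  1  0]
Echelon form has 2 nonzero rows (pivots: f,c)

2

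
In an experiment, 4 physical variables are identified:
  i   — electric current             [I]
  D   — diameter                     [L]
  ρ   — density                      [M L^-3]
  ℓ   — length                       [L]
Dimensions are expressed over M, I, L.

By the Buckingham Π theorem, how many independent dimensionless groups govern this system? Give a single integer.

1

Exponent matrix [M,I,L] × [i,D,ρ,ℓ]:
  M: [ 0  0  1  0]
  I: [ 1  0  0  0]
  L: [ 0  1 -3  1]
Echelon form has 3 nonzero rows (pivots: i,D,ρ)
4 vars − rank 3 = 1 Π group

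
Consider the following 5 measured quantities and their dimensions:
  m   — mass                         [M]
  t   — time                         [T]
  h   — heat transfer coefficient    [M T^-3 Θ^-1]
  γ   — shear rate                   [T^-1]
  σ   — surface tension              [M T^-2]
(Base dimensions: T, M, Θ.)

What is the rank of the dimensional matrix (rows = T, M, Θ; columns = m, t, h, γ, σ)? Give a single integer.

3

Dimensional matrix (T×M×Θ by m×t×h×γ×σ):
  T: [ 0  1 -3 -1 -2]
  M: [ 1  0  1  0  1]
  Θ: [ 0  0 -1  0  0]
Row reduction gives pivot columns m,t,h; rank = 3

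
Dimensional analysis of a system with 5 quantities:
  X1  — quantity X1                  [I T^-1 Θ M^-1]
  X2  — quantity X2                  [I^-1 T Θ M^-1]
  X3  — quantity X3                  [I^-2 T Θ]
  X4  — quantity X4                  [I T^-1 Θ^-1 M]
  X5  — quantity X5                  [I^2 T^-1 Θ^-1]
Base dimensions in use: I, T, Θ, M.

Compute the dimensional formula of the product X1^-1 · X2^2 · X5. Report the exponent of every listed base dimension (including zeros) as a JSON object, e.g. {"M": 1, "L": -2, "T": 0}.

{"I": -1, "T": 2, "Θ": 0, "M": -1}

Dimensional matrix (I×T×Θ×M by X1×X2×X3×X4×X5):
  I: [ 1 -1 -2  1  2]
  T: [-1  1  1 -1 -1]
  Θ: [ 1  1  1 -1 -1]
  M: [-1 -1  0  1  0]
  [I]: (-1)·1+(2)·-1+(1)·2 = -1
  [T]: (-1)·-1+(2)·1+(1)·-1 = 2
  [Θ]: (-1)·1+(2)·1+(1)·-1 = 0
  [M]: (-1)·-1+(2)·-1+(1)·0 = -1
⇒ I^-1 T^2 M^-1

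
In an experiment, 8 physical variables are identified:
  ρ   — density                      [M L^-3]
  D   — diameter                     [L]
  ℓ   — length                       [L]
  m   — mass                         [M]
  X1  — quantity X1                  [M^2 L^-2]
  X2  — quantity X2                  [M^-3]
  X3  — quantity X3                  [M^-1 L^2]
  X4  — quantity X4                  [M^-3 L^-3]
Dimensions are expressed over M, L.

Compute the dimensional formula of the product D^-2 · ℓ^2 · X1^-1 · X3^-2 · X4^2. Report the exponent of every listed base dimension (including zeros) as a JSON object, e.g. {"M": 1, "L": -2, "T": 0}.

Dimensional matrix (M×L by ρ×D×ℓ×m×X1×X2×X3×X4):
  M: [ 1  0  0  1  2 -3 -1 -3]
  L: [-3  1  1  0 -2  0  2 -3]
  [M]: (-2)·0+(2)·0+(-1)·2+(-2)·-1+(2)·-3 = -6
  [L]: (-2)·1+(2)·1+(-1)·-2+(-2)·2+(2)·-3 = -8
⇒ M^-6 L^-8

{"M": -6, "L": -8}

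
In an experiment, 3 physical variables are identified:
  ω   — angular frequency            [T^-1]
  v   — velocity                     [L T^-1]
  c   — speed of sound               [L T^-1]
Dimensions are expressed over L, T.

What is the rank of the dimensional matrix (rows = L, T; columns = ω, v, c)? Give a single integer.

Write exponents as rows L,T / cols ω,v,c:
  L: [ 0  1  1]
  T: [-1 -1 -1]
RREF → pivots at {ω,v} ⇒ r = 2

2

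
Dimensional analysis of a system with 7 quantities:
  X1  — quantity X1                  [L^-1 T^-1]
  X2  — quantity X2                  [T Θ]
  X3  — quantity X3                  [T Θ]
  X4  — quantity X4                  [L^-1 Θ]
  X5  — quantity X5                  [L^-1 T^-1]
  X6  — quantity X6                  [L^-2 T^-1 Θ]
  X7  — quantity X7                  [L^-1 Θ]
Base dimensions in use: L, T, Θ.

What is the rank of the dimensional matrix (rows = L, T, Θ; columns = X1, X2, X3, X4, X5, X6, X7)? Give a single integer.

Exponent matrix [L,T,Θ] × [X1,X2,X3,X4,X5,X6,X7]:
  L: [-1  0  0 -1 -1 -2 -1]
  T: [-1  1  1  0 -1 -1  0]
  Θ: [ 0  1  1  1  0  1  1]
Echelon form has 2 nonzero rows (pivots: X1,X2)

2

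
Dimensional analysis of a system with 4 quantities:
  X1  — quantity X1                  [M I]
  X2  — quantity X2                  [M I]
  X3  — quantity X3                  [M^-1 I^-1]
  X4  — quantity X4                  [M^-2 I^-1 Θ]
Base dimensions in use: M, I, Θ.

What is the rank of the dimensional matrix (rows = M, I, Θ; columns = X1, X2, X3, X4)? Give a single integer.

2

Exponent matrix [M,I,Θ] × [X1,X2,X3,X4]:
  M: [ 1  1 -1 -2]
  I: [ 1  1 -1 -1]
  Θ: [ 0  0  0  1]
Row reduction gives pivot columns X1,X4; rank = 2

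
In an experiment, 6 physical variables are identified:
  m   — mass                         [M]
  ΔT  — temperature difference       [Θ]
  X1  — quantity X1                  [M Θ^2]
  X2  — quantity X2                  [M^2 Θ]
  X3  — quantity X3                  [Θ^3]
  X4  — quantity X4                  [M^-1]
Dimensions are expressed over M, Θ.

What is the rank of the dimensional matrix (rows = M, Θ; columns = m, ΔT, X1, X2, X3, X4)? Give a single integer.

Exponent matrix [M,Θ] × [m,ΔT,X1,X2,X3,X4]:
  M: [ 1  0  1  2  0 -1]
  Θ: [ 0  1  2  1  3  0]
RREF → pivots at {m,ΔT} ⇒ r = 2

2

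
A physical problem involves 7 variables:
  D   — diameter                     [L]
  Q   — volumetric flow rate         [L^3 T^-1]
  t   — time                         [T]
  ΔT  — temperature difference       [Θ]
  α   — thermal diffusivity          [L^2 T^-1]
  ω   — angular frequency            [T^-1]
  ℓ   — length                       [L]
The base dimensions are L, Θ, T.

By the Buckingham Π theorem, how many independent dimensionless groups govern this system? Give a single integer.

4

Dimensional matrix (L×Θ×T by D×Q×t×ΔT×α×ω×ℓ):
  L: [ 1  3  0  0  2  0  1]
  Θ: [ 0  0  0  1  0  0  0]
  T: [ 0 -1  1  0 -1 -1  0]
Row reduction gives pivot columns D,Q,ΔT; rank = 3
Π count = n − r = 7 − 3 = 4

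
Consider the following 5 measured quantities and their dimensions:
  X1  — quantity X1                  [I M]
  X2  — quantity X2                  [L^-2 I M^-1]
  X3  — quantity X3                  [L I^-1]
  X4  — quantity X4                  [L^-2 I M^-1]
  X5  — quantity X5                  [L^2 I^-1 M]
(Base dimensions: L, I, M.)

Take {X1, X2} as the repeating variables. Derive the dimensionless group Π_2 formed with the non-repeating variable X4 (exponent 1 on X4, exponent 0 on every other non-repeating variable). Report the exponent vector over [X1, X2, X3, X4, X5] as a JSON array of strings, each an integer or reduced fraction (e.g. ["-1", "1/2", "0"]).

["0", "-1", "0", "1", "0"]

Write exponents as rows L,I,M / cols X1,X2,X3,X4,X5:
  L: [ 0 -2  1 -2  2]
  I: [ 1  1 -1  1 -1]
  M: [ 1 -1  0 -1  1]
Row reduction gives pivot columns X1,X2; rank = 2
Repeat: X1,X2; free: X3,X4,X5
RREF:
  r0: [   1    0 -1/2    0    0]
  r1: [   0    1 -1/2    1   -1]
  r2: [   0    0    0    0    0]
Fix exponent of X4 at 1, X3 at 0, X5 at 0; solve each RREF row for its pivot's exponent:
  r0: exp(X1) + (0)·1 = 0 ⇒ exp(X1) = 0
  r1: exp(X2) + (1)·1 = 0 ⇒ exp(X2) = -1
Π_2 = X2^-1 · X4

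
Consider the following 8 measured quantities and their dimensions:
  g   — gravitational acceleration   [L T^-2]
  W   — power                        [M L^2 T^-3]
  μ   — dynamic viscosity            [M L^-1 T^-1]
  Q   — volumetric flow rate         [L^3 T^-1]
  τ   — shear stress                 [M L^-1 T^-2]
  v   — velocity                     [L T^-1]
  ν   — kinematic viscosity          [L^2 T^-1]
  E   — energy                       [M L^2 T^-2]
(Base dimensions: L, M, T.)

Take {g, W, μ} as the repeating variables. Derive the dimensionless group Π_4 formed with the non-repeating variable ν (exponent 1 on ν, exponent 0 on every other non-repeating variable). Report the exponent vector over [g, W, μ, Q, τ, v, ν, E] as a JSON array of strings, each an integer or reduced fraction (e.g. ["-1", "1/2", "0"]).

["1/4", "-3/4", "3/4", "0", "0", "0", "1", "0"]

Dimensional matrix (L×M×T by g×W×μ×Q×τ×v×ν×E):
  L: [ 1  2 -1  3 -1  1  2  2]
  M: [ 0  1  1  0  1  0  0  1]
  T: [-2 -3 -1 -1 -2 -1 -1 -2]
RREF → pivots at {g,W,μ} ⇒ r = 3
Repeat: g,W,μ; free: Q,τ,v,ν,E
RREF:
  r0: [   1    0    0 -3/4  3/4  1/4 -1/4 -3/4]
  r1: [   0    1    0  5/4 -1/4  1/4  3/4  5/4]
  r2: [   0    0    1 -5/4  5/4 -1/4 -3/4 -1/4]
Fix exponent of ν at 1, Q at 0, τ at 0, v at 0, E at 0; solve each RREF row for its pivot's exponent:
  r0: exp(g) + (-1/4)·1 = 0 ⇒ exp(g) = 1/4
  r1: exp(W) + (3/4)·1 = 0 ⇒ exp(W) = -3/4
  r2: exp(μ) + (-3/4)·1 = 0 ⇒ exp(μ) = 3/4
Π_4 = g^(1/4) · W^(-3/4) · μ^(3/4) · ν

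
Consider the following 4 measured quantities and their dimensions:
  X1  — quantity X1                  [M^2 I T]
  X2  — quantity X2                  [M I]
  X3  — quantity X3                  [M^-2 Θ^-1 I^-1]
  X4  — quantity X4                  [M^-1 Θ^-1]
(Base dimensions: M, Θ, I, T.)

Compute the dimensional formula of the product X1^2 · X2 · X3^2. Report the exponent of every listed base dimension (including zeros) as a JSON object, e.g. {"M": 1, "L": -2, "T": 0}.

{"M": 1, "Θ": -2, "I": 1, "T": 2}

Write exponents as rows M,Θ,I,T / cols X1,X2,X3,X4:
  M: [ 2  1 -2 -1]
  Θ: [ 0  0 -1 -1]
  I: [ 1  1 -1  0]
  T: [ 1  0  0  0]
  [M]: (2)·2+(1)·1+(2)·-2 = 1
  [Θ]: (2)·0+(1)·0+(2)·-1 = -2
  [I]: (2)·1+(1)·1+(2)·-1 = 1
  [T]: (2)·1+(1)·0+(2)·0 = 2
⇒ M Θ^-2 I T^2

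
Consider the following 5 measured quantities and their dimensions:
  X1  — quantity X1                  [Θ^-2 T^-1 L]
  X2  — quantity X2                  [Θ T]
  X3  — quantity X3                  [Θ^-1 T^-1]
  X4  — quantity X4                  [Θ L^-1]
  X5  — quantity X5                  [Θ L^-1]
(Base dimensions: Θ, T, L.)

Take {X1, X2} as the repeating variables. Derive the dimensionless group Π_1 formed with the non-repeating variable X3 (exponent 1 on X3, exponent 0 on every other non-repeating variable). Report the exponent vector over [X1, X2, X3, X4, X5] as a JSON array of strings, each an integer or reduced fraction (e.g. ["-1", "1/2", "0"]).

Dimensional matrix (Θ×T×L by X1×X2×X3×X4×X5):
  Θ: [-2  1 -1  1  1]
  T: [-1  1 -1  0  0]
  L: [ 1  0  0 -1 -1]
Row reduction gives pivot columns X1,X2; rank = 2
Repeat: X1,X2; free: X3,X4,X5
RREF:
  r0: [   1    0    0   -1   -1]
  r1: [   0    1   -1   -1   -1]
  r2: [   0    0    0    0    0]
Fix exponent of X3 at 1, X4 at 0, X5 at 0; solve each RREF row for its pivot's exponent:
  r0: exp(X1) + (0)·1 = 0 ⇒ exp(X1) = 0
  r1: exp(X2) + (-1)·1 = 0 ⇒ exp(X2) = 1
Π_1 = X2 · X3

["0", "1", "1", "0", "0"]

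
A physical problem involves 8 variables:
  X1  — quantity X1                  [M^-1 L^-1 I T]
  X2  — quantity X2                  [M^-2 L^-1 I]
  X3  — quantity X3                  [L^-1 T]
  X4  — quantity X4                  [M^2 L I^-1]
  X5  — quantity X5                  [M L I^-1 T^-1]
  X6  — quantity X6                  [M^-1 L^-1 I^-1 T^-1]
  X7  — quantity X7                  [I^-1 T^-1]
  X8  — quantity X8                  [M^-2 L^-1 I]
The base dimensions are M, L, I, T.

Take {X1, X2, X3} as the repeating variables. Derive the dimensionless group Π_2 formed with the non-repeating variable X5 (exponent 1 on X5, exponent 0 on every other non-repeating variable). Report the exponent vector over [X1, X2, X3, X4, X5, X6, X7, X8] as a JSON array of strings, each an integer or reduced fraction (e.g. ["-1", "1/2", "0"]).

["1", "0", "0", "0", "1", "0", "0", "0"]

Exponent matrix [M,L,I,T] × [X1,X2,X3,X4,X5,X6,X7,X8]:
  M: [-1 -2  0  2  1 -1  0 -2]
  L: [-1 -1 -1  1  1 -1  0 -1]
  I: [ 1  1  0 -1 -1 -1 -1  1]
  T: [ 1  0  1  0 -1 -1 -1  0]
Echelon form has 3 nonzero rows (pivots: X1,X2,X3)
Repeat: X1,X2,X3; free: X4,X5,X6,X7,X8
RREF:
  r0: [   1    0    0    0   -1   -3   -2    0]
  r1: [   0    1    0   -1    0    2    1    1]
  r2: [   0    0    1    0    0    2    1    0]
  r3: [   0    0    0    0    0    0    0    0]
Fix exponent of X5 at 1, X4 at 0, X6 at 0, X7 at 0, X8 at 0; solve each RREF row for its pivot's exponent:
  r0: exp(X1) + (-1)·1 = 0 ⇒ exp(X1) = 1
  r1: exp(X2) + (0)·1 = 0 ⇒ exp(X2) = 0
  r2: exp(X3) + (0)·1 = 0 ⇒ exp(X3) = 0
Π_2 = X1 · X5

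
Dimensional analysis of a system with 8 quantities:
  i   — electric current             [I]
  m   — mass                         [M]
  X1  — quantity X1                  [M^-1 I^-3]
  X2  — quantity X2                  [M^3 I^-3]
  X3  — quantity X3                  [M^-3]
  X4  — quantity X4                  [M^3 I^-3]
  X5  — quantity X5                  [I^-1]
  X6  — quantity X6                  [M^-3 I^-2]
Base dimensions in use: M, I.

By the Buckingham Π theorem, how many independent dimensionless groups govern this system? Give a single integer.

6

Dimensional matrix (M×I by i×m×X1×X2×X3×X4×X5×X6):
  M: [ 0  1 -1  3 -3  3  0 -3]
  I: [ 1  0 -3 -3  0 -3 -1 -2]
Echelon form has 2 nonzero rows (pivots: i,m)
Π count = n − r = 8 − 2 = 6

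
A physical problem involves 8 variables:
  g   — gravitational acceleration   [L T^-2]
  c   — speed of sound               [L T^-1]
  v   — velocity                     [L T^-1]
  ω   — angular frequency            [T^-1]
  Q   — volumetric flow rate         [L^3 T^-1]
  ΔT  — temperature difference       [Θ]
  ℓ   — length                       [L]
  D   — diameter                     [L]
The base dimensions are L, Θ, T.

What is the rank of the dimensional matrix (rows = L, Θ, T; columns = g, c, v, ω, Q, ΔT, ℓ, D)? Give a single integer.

3

Exponent matrix [L,Θ,T] × [g,c,v,ω,Q,ΔT,ℓ,D]:
  L: [ 1  1  1  0  3  0  1  1]
  Θ: [ 0  0  0  0  0  1  0  0]
  T: [-2 -1 -1 -1 -1  0  0  0]
RREF → pivots at {g,c,ΔT} ⇒ r = 3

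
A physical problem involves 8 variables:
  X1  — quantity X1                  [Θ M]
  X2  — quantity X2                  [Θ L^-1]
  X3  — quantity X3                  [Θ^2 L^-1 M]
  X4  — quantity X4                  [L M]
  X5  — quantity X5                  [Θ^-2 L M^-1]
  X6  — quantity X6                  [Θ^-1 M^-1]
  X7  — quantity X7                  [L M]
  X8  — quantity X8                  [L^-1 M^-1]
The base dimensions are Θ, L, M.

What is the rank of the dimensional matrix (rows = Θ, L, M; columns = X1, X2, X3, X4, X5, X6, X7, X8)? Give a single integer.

Exponent matrix [Θ,L,M] × [X1,X2,X3,X4,X5,X6,X7,X8]:
  Θ: [ 1  1  2  0 -2 -1  0  0]
  L: [ 0 -1 -1  1  1  0  1 -1]
  M: [ 1  0  1  1 -1 -1  1 -1]
RREF → pivots at {X1,X2} ⇒ r = 2

2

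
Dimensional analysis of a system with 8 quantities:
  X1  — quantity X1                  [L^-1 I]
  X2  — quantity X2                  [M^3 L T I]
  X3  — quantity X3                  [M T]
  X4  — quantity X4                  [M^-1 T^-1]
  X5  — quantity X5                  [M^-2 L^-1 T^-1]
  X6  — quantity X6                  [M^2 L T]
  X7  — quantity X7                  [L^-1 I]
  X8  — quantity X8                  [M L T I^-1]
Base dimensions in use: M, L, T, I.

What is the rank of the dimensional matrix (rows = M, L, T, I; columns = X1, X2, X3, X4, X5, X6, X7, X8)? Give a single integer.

3

Exponent matrix [M,L,T,I] × [X1,X2,X3,X4,X5,X6,X7,X8]:
  M: [ 0  3  1 -1 -2  2  0  1]
  L: [-1  1  0  0 -1  1 -1  1]
  T: [ 0  1  1 -1 -1  1  0  1]
  I: [ 1  1  0  0  0  0  1 -1]
RREF → pivots at {X1,X2,X3} ⇒ r = 3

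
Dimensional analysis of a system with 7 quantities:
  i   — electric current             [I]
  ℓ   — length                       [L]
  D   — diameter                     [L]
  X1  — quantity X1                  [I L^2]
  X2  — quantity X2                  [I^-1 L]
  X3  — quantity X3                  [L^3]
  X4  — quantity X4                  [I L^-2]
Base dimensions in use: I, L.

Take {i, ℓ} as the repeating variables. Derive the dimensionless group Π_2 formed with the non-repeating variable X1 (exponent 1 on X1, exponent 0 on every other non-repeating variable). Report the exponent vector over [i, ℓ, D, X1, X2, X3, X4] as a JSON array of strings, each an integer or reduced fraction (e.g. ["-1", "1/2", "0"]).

Dimensional matrix (I×L by i×ℓ×D×X1×X2×X3×X4):
  I: [ 1  0  0  1 -1  0  1]
  L: [ 0  1  1  2  1  3 -2]
Echelon form has 2 nonzero rows (pivots: i,ℓ)
Repeat: i,ℓ; free: D,X1,X2,X3,X4
RREF:
  r0: [   1    0    0    1   -1    0    1]
  r1: [   0    1    1    2    1    3   -2]
Fix exponent of X1 at 1, D at 0, X2 at 0, X3 at 0, X4 at 0; solve each RREF row for its pivot's exponent:
  r0: exp(i) + (1)·1 = 0 ⇒ exp(i) = -1
  r1: exp(ℓ) + (2)·1 = 0 ⇒ exp(ℓ) = -2
Π_2 = i^-1 · ℓ^-2 · X1

["-1", "-2", "0", "1", "0", "0", "0"]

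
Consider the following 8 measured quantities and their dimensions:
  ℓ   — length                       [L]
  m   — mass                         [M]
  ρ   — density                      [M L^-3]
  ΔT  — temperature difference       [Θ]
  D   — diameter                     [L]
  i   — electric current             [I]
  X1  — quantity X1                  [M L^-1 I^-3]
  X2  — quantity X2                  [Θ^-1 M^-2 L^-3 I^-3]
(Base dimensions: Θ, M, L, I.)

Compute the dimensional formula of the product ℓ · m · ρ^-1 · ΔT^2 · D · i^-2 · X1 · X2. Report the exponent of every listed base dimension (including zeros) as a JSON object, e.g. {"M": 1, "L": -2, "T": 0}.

Write exponents as rows Θ,M,L,I / cols ℓ,m,ρ,ΔT,D,i,X1,X2:
  Θ: [ 0  0  0  1  0  0  0 -1]
  M: [ 0  1  1  0  0  0  1 -2]
  L: [ 1  0 -3  0  1  0 -1 -3]
  I: [ 0  0  0  0  0  1 -3 -3]
  [Θ]: (1)·0+(1)·0+(-1)·0+(2)·1+(1)·0+(-2)·0+(1)·0+(1)·-1 = 1
  [M]: (1)·0+(1)·1+(-1)·1+(2)·0+(1)·0+(-2)·0+(1)·1+(1)·-2 = -1
  [L]: (1)·1+(1)·0+(-1)·-3+(2)·0+(1)·1+(-2)·0+(1)·-1+(1)·-3 = 1
  [I]: (1)·0+(1)·0+(-1)·0+(2)·0+(1)·0+(-2)·1+(1)·-3+(1)·-3 = -8
⇒ Θ M^-1 L I^-8

{"Θ": 1, "M": -1, "L": 1, "I": -8}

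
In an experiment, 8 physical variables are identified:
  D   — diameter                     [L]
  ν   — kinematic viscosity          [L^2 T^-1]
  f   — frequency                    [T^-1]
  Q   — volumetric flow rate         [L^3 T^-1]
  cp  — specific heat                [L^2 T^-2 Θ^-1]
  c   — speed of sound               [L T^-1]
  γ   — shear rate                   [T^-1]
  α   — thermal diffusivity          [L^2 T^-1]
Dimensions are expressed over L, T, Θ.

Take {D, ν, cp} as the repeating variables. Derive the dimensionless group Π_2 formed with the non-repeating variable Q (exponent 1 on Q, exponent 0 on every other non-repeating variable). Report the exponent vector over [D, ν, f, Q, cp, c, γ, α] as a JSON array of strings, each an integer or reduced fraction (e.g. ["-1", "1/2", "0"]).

["-1", "-1", "0", "1", "0", "0", "0", "0"]

Dimensional matrix (L×T×Θ by D×ν×f×Q×cp×c×γ×α):
  L: [ 1  2  0  3  2  1  0  2]
  T: [ 0 -1 -1 -1 -2 -1 -1 -1]
  Θ: [ 0  0  0  0 -1  0  0  0]
Row reduction gives pivot columns D,ν,cp; rank = 3
Repeat: D,ν,cp; free: f,Q,c,γ,α
RREF:
  r0: [   1    0   -2    1    0   -1   -2    0]
  r1: [   0    1    1    1    0    1    1    1]
  r2: [   0    0    0    0    1    0    0    0]
Fix exponent of Q at 1, f at 0, c at 0, γ at 0, α at 0; solve each RREF row for its pivot's exponent:
  r0: exp(D) + (1)·1 = 0 ⇒ exp(D) = -1
  r1: exp(ν) + (1)·1 = 0 ⇒ exp(ν) = -1
  r2: exp(cp) + (0)·1 = 0 ⇒ exp(cp) = 0
Π_2 = D^-1 · ν^-1 · Q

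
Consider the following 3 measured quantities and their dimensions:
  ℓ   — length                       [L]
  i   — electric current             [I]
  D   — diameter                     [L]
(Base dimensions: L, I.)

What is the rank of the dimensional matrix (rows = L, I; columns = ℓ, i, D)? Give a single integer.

Dimensional matrix (L×I by ℓ×i×D):
  L: [ 1  0  1]
  I: [ 0  1  0]
Row reduction gives pivot columns ℓ,i; rank = 2

2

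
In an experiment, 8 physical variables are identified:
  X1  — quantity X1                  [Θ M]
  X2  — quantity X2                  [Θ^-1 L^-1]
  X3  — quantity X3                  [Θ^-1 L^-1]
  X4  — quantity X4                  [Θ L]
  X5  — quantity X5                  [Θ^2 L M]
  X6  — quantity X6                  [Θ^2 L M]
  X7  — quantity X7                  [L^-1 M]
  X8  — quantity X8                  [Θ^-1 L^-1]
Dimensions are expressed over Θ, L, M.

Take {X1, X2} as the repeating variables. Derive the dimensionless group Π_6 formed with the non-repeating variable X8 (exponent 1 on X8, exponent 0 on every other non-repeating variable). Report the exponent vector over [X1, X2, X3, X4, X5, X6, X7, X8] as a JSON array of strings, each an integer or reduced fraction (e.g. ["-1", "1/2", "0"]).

Dimensional matrix (Θ×L×M by X1×X2×X3×X4×X5×X6×X7×X8):
  Θ: [ 1 -1 -1  1  2  2  0 -1]
  L: [ 0 -1 -1  1  1  1 -1 -1]
  M: [ 1  0  0  0  1  1  1  0]
Echelon form has 2 nonzero rows (pivots: X1,X2)
Repeat: X1,X2; free: X3,X4,X5,X6,X7,X8
RREF:
  r0: [   1    0    0    0    1    1    1    0]
  r1: [   0    1    1   -1   -1   -1    1    1]
  r2: [   0    0    0    0    0    0    0    0]
Fix exponent of X8 at 1, X3 at 0, X4 at 0, X5 at 0, X6 at 0, X7 at 0; solve each RREF row for its pivot's exponent:
  r0: exp(X1) + (0)·1 = 0 ⇒ exp(X1) = 0
  r1: exp(X2) + (1)·1 = 0 ⇒ exp(X2) = -1
Π_6 = X2^-1 · X8

["0", "-1", "0", "0", "0", "0", "0", "1"]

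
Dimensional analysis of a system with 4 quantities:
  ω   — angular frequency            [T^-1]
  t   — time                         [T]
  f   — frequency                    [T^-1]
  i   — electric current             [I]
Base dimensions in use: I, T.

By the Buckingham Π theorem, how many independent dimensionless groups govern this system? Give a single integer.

2

Exponent matrix [I,T] × [ω,t,f,i]:
  I: [ 0  0  0  1]
  T: [-1  1 -1  0]
Row reduction gives pivot columns ω,i; rank = 2
n=4, r=2 ⇒ 2 dimensionless groups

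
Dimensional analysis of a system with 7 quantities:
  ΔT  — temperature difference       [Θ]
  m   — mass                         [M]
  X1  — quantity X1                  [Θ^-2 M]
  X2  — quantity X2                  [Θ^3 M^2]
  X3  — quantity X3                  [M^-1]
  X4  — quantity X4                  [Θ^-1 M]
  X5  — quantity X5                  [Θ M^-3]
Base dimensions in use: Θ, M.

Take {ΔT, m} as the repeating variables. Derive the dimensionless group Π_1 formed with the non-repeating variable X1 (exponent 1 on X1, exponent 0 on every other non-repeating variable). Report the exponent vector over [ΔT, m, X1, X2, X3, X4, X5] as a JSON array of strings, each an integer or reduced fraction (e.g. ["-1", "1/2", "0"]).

Write exponents as rows Θ,M / cols ΔT,m,X1,X2,X3,X4,X5:
  Θ: [ 1  0 -2  3  0 -1  1]
  M: [ 0  1  1  2 -1  1 -3]
Echelon form has 2 nonzero rows (pivots: ΔT,m)
Pivot set = {ΔT,m}, free = {X1,X2,X3,X4,X5}
RREF:
  r0: [   1    0   -2    3    0   -1    1]
  r1: [   0    1    1    2   -1    1   -3]
Fix exponent of X1 at 1, X2 at 0, X3 at 0, X4 at 0, X5 at 0; solve each RREF row for its pivot's exponent:
  r0: exp(ΔT) + (-2)·1 = 0 ⇒ exp(ΔT) = 2
  r1: exp(m) + (1)·1 = 0 ⇒ exp(m) = -1
Π_1 = ΔT^2 · m^-1 · X1

["2", "-1", "1", "0", "0", "0", "0"]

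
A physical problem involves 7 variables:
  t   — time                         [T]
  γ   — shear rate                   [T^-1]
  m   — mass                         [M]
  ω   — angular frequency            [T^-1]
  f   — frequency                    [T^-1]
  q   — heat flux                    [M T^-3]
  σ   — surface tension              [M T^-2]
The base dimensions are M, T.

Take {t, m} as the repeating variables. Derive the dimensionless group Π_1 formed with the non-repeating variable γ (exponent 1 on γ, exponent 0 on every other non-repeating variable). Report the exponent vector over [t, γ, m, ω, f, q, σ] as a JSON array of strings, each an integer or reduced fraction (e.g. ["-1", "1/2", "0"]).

Dimensional matrix (M×T by t×γ×m×ω×f×q×σ):
  M: [ 0  0  1  0  0  1  1]
  T: [ 1 -1  0 -1 -1 -3 -2]
RREF → pivots at {t,m} ⇒ r = 2
Repeat: t,m; free: γ,ω,f,q,σ
RREF:
  r0: [   1   -1    0   -1   -1   -3   -2]
  r1: [   0    0    1    0    0    1    1]
Fix exponent of γ at 1, ω at 0, f at 0, q at 0, σ at 0; solve each RREF row for its pivot's exponent:
  r0: exp(t) + (-1)·1 = 0 ⇒ exp(t) = 1
  r1: exp(m) + (0)·1 = 0 ⇒ exp(m) = 0
Π_1 = t · γ

["1", "1", "0", "0", "0", "0", "0"]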